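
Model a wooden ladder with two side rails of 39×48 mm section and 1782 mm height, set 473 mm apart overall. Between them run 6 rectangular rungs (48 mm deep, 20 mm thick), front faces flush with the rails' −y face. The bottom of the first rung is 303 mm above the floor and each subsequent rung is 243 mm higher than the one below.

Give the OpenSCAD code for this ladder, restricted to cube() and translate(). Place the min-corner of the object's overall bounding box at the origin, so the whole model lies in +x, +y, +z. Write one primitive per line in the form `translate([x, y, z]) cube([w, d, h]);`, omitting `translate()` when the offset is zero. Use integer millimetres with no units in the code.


// rung span = 473 - 2*39 = 395
// rung[k] z = 303 + k*243
cube([39, 48, 1782]);
translate([434, 0, 0]) cube([39, 48, 1782]);
translate([39, 0, 303]) cube([395, 48, 20]);
translate([39, 0, 546]) cube([395, 48, 20]);
translate([39, 0, 789]) cube([395, 48, 20]);
translate([39, 0, 1032]) cube([395, 48, 20]);
translate([39, 0, 1275]) cube([395, 48, 20]);
translate([39, 0, 1518]) cube([395, 48, 20]);


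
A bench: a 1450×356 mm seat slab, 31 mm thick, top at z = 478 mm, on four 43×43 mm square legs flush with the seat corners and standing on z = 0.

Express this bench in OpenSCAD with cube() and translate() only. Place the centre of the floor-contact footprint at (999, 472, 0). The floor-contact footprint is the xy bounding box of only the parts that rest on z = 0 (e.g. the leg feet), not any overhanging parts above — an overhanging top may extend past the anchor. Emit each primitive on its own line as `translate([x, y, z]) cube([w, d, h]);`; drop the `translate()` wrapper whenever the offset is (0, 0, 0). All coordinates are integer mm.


// leg_h = 478 − 31 = 447
translate([274, 294, 447]) cube([1450, 356, 31]);
translate([274, 294, 0]) cube([43, 43, 447]);
translate([274, 607, 0]) cube([43, 43, 447]);
translate([1681, 294, 0]) cube([43, 43, 447]);
translate([1681, 607, 0]) cube([43, 43, 447]);


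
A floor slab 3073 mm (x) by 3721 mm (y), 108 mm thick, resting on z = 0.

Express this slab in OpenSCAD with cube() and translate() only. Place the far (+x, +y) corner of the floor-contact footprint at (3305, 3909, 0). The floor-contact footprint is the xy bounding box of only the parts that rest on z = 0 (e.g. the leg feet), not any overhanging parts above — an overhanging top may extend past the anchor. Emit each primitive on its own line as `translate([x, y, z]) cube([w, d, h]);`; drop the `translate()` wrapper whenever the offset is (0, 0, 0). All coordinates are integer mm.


translate([232, 188, 0]) cube([3073, 3721, 108]);


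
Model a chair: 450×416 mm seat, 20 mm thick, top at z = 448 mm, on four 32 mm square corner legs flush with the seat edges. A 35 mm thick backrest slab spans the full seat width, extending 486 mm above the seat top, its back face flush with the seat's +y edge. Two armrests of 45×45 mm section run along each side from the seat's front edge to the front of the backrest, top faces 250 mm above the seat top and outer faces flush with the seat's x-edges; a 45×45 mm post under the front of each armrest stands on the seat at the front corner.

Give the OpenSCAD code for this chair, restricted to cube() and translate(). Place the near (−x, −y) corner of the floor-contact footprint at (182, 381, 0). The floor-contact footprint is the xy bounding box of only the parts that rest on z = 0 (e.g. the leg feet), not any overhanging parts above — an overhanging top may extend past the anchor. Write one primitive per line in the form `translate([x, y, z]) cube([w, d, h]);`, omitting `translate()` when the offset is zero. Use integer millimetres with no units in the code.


translate([182, 381, 428]) cube([450, 416, 20]);
translate([182, 381, 0]) cube([32, 32, 428]);
translate([600, 381, 0]) cube([32, 32, 428]);
translate([182, 765, 0]) cube([32, 32, 428]);
translate([600, 765, 0]) cube([32, 32, 428]);
translate([182, 762, 448]) cube([450, 35, 486]);
translate([182, 381, 653]) cube([45, 381, 45]);
translate([587, 381, 653]) cube([45, 381, 45]);
translate([182, 381, 448]) cube([45, 45, 205]);
translate([587, 381, 448]) cube([45, 45, 205]);


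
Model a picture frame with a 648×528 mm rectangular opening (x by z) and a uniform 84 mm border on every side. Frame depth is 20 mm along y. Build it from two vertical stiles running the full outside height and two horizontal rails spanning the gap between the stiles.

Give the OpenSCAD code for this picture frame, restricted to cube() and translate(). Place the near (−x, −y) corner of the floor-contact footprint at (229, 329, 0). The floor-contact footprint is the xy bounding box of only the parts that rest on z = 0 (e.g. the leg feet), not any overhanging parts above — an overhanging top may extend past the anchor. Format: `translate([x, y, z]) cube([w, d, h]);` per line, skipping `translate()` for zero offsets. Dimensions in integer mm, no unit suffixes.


translate([229, 329, 0]) cube([84, 20, 696]);
translate([961, 329, 0]) cube([84, 20, 696]);
translate([313, 329, 0]) cube([648, 20, 84]);
translate([313, 329, 612]) cube([648, 20, 84]);


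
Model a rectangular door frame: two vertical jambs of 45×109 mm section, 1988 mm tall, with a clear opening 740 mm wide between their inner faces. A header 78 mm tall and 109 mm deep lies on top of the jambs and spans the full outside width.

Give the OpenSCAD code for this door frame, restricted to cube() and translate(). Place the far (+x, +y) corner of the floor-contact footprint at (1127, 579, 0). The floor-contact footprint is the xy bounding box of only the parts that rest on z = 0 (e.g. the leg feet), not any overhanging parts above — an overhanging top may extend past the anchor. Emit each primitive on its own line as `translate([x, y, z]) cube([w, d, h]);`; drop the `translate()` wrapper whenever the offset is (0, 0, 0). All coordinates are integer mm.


translate([297, 470, 0]) cube([45, 109, 1988]);
translate([1082, 470, 0]) cube([45, 109, 1988]);
translate([297, 470, 1988]) cube([830, 109, 78]);


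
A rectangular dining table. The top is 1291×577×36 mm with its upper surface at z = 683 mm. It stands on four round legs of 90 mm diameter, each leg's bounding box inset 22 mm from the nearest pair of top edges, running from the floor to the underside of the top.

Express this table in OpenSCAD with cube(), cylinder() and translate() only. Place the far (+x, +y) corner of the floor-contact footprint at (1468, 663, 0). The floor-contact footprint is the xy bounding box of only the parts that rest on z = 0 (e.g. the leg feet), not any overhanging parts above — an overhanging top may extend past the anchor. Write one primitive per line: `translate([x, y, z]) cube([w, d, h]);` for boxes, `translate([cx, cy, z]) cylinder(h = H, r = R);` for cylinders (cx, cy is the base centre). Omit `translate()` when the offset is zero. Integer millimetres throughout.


translate([199, 108, 647]) cube([1291, 577, 36]);
translate([266, 175, 0]) cylinder(h = 647, r = 45);
translate([1423, 175, 0]) cylinder(h = 647, r = 45);
translate([266, 618, 0]) cylinder(h = 647, r = 45);
translate([1423, 618, 0]) cylinder(h = 647, r = 45);


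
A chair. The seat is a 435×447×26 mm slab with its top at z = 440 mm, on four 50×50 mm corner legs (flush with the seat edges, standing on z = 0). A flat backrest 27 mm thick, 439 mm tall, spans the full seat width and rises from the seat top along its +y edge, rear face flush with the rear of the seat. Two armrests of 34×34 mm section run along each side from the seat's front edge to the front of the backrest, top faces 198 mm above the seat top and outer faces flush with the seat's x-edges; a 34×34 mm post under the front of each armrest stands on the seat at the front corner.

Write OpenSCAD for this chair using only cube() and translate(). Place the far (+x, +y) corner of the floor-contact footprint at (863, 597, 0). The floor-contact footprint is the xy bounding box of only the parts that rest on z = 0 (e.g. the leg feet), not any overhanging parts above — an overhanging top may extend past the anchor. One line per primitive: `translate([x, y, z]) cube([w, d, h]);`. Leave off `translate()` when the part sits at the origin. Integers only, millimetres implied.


translate([428, 150, 414]) cube([435, 447, 26]);
translate([428, 150, 0]) cube([50, 50, 414]);
translate([813, 150, 0]) cube([50, 50, 414]);
translate([428, 547, 0]) cube([50, 50, 414]);
translate([813, 547, 0]) cube([50, 50, 414]);
translate([428, 570, 440]) cube([435, 27, 439]);
translate([428, 150, 604]) cube([34, 420, 34]);
translate([829, 150, 604]) cube([34, 420, 34]);
translate([428, 150, 440]) cube([34, 34, 164]);
translate([829, 150, 440]) cube([34, 34, 164]);


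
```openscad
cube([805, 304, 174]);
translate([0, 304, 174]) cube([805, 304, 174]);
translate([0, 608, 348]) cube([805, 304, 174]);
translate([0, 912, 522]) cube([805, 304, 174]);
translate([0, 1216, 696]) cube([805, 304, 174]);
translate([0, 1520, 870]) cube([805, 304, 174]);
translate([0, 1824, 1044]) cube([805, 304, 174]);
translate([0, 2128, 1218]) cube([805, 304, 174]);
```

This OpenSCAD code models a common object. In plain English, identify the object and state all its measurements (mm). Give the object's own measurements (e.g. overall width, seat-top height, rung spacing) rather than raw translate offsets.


A straight staircase of 8 solid steps. Each step is 805 mm wide (x), 304 mm deep (y, the going) and 174 mm tall (the rise). The first step rests on the floor; each subsequent step sits one going further in +y and one rise higher in +z, directly behind and above the previous step with no overlap.


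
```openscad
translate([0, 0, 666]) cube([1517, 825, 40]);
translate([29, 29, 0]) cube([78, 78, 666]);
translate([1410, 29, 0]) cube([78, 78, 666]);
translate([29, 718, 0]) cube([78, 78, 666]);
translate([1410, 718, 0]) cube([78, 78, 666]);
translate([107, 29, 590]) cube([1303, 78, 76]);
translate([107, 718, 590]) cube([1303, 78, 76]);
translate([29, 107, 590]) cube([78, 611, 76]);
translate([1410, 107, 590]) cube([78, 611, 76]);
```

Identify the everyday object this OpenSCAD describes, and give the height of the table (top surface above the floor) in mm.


A table. The table height is 706 mm.

A 1517×825×40 slab sits at z = 666 on four 78 mm square posts — a table. The top surface is at 666 + 40 = 706 mm.


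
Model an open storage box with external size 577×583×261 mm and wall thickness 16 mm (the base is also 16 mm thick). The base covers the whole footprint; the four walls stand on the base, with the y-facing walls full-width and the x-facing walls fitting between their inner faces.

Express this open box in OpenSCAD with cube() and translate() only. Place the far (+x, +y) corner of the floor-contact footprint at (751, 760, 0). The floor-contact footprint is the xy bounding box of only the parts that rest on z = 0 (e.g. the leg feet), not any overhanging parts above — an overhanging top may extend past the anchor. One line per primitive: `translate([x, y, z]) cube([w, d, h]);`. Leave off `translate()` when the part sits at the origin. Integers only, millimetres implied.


translate([174, 177, 0]) cube([577, 583, 16]);
translate([174, 177, 16]) cube([577, 16, 245]);
translate([174, 744, 16]) cube([577, 16, 245]);
translate([174, 193, 16]) cube([16, 551, 245]);
translate([735, 193, 16]) cube([16, 551, 245]);


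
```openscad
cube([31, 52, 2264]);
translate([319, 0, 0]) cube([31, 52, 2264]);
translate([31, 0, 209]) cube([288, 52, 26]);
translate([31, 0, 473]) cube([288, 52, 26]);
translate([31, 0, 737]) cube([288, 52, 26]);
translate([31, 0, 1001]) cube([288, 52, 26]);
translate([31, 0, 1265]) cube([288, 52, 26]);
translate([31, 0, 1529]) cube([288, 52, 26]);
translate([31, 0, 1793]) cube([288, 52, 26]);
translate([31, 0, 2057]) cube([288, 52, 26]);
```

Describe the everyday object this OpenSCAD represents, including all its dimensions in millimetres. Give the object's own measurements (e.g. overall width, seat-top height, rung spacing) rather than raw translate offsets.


A straight ladder. Two 31×52 mm vertical rails, 2264 mm tall, stand 350 mm apart (outside-to-outside) with their front faces coplanar on the −y side. 8 rungs, each 52 mm deep and 26 mm tall, span between the inner faces of the rails, front faces flush with the rails. The lowest rung's underside is at z = 209 mm and rungs are spaced 264 mm apart (underside to underside).


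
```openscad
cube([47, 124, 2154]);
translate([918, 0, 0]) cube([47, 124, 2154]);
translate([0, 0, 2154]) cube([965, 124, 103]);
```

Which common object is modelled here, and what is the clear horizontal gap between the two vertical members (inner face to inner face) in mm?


A door frame. The clear opening width is 871 mm.

Two 2154 mm tall posts with a header on top — a door frame. The left jamb is 47 mm wide at x = 0; the right jamb starts at x = 918. The clear opening is 918 − 47 = 871 mm.


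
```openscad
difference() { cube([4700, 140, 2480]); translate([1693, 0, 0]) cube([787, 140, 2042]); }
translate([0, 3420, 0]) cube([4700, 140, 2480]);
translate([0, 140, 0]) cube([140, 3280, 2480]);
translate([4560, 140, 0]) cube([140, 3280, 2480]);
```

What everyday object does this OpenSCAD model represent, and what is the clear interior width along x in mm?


A single room. The interior width is 4420 mm.

Four walls enclosing a rectangle with a door in the front wall — a room. Outside width 4700 minus two 140 mm walls gives 4420 mm.


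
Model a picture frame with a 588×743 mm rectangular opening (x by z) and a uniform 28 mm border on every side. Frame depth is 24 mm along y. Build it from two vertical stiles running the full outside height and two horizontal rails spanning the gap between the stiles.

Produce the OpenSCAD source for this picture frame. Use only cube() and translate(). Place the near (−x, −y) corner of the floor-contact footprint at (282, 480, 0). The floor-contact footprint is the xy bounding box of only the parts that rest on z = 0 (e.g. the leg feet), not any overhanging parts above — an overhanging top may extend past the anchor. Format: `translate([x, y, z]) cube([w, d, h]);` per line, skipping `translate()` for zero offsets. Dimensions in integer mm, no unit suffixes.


translate([282, 480, 0]) cube([28, 24, 799]);
translate([898, 480, 0]) cube([28, 24, 799]);
translate([310, 480, 0]) cube([588, 24, 28]);
translate([310, 480, 771]) cube([588, 24, 28]);


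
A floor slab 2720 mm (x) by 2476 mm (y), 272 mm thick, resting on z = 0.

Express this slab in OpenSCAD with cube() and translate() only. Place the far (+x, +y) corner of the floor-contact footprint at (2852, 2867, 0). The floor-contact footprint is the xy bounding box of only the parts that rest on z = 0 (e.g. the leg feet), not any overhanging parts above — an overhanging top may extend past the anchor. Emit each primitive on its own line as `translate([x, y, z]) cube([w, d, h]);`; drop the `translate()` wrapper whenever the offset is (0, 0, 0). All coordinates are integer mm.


translate([132, 391, 0]) cube([2720, 2476, 272]);


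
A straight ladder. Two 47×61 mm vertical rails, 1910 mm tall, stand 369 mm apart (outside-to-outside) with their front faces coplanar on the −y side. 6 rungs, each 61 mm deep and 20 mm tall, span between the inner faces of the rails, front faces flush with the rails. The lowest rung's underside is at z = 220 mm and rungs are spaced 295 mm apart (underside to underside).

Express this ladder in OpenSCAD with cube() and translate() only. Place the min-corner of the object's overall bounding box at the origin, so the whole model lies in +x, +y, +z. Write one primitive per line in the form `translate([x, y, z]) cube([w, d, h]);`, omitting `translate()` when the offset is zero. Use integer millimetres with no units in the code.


cube([47, 61, 1910]);
translate([322, 0, 0]) cube([47, 61, 1910]);
translate([47, 0, 220]) cube([275, 61, 20]);
translate([47, 0, 515]) cube([275, 61, 20]);
translate([47, 0, 810]) cube([275, 61, 20]);
translate([47, 0, 1105]) cube([275, 61, 20]);
translate([47, 0, 1400]) cube([275, 61, 20]);
translate([47, 0, 1695]) cube([275, 61, 20]);


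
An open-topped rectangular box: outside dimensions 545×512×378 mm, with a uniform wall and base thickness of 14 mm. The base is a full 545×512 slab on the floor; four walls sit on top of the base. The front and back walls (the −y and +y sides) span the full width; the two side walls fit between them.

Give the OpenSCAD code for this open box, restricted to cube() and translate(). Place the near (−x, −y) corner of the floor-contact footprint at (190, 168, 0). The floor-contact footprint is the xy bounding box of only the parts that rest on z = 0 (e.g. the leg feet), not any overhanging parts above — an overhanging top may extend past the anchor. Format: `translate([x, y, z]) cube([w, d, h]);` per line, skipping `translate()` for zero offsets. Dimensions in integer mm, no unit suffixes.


translate([190, 168, 0]) cube([545, 512, 14]);
translate([190, 168, 14]) cube([545, 14, 364]);
translate([190, 666, 14]) cube([545, 14, 364]);
translate([190, 182, 14]) cube([14, 484, 364]);
translate([721, 182, 14]) cube([14, 484, 364]);


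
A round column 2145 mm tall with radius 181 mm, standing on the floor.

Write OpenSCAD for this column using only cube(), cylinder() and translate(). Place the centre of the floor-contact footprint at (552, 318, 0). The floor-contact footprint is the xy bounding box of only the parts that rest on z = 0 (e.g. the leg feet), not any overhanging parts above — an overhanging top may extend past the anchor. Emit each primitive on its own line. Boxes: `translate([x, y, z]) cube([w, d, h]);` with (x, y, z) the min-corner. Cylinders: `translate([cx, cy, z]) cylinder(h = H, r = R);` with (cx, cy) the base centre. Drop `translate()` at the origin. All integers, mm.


translate([552, 318, 0]) cylinder(h = 2145, r = 181);


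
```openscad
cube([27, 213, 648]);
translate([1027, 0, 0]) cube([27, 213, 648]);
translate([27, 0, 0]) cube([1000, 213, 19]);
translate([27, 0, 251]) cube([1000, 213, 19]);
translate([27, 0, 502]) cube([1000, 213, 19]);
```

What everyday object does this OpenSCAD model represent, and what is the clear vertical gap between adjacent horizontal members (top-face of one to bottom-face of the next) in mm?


A bookshelf. The clear shelf gap is 232 mm.

Two tall side panels with 3 horizontal boards between them — a bookshelf. The first two shelf undersides are at z = 0 and z = 251; with shelf thickness 19, the clear gap is 251 − 0 − 19 = 232 mm.


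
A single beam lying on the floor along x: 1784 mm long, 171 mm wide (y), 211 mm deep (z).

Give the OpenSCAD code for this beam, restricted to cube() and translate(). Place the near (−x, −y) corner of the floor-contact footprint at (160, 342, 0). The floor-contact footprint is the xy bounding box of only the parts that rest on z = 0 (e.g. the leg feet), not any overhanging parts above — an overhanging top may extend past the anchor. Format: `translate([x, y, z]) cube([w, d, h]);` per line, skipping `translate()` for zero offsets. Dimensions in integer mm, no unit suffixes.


translate([160, 342, 0]) cube([1784, 171, 211]);


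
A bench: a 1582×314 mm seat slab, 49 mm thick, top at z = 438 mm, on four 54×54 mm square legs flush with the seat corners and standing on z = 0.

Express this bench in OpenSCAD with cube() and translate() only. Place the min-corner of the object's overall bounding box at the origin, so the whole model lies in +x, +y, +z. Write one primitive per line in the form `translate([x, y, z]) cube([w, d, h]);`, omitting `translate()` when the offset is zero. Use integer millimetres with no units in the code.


// leg_h = 438 − 49 = 389
translate([0, 0, 389]) cube([1582, 314, 49]);
cube([54, 54, 389]);
translate([0, 260, 0]) cube([54, 54, 389]);
translate([1528, 0, 0]) cube([54, 54, 389]);
translate([1528, 260, 0]) cube([54, 54, 389]);


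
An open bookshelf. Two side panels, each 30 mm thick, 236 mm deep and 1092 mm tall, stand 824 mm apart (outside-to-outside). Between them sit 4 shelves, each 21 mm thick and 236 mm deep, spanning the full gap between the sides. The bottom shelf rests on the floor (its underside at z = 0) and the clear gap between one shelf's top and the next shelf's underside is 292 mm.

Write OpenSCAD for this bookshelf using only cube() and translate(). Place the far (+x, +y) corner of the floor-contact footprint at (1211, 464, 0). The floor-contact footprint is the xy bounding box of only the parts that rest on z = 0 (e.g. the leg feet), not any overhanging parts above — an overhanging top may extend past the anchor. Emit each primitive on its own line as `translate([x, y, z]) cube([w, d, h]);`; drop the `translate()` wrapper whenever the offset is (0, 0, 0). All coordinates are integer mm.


translate([387, 228, 0]) cube([30, 236, 1092]);
translate([1181, 228, 0]) cube([30, 236, 1092]);
translate([417, 228, 0]) cube([764, 236, 21]);
translate([417, 228, 313]) cube([764, 236, 21]);
translate([417, 228, 626]) cube([764, 236, 21]);
translate([417, 228, 939]) cube([764, 236, 21]);


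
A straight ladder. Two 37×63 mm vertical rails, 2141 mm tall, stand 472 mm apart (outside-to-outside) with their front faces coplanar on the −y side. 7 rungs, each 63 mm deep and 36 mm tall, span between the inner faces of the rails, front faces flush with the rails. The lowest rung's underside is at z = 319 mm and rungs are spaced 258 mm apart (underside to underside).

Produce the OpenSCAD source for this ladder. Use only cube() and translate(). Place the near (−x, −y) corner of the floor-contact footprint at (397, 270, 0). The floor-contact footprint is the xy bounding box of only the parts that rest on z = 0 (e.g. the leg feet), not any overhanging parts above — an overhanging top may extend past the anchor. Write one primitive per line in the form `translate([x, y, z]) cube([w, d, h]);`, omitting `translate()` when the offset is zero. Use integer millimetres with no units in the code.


translate([397, 270, 0]) cube([37, 63, 2141]);
translate([832, 270, 0]) cube([37, 63, 2141]);
translate([434, 270, 319]) cube([398, 63, 36]);
translate([434, 270, 577]) cube([398, 63, 36]);
translate([434, 270, 835]) cube([398, 63, 36]);
translate([434, 270, 1093]) cube([398, 63, 36]);
translate([434, 270, 1351]) cube([398, 63, 36]);
translate([434, 270, 1609]) cube([398, 63, 36]);
translate([434, 270, 1867]) cube([398, 63, 36]);


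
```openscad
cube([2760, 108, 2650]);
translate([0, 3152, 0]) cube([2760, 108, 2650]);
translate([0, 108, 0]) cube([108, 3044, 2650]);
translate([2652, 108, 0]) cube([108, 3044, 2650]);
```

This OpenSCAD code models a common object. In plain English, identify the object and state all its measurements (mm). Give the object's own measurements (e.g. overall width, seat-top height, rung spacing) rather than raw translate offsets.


The wall frame of a small rectangular building: four walls, each 2650 mm tall and 108 mm thick, enclosing a footprint 2760 mm (x) by 3260 mm (y) outside-to-outside, with no floor or roof. The front and back walls (the −y and +y sides) span the full width; the two side walls fit between them.


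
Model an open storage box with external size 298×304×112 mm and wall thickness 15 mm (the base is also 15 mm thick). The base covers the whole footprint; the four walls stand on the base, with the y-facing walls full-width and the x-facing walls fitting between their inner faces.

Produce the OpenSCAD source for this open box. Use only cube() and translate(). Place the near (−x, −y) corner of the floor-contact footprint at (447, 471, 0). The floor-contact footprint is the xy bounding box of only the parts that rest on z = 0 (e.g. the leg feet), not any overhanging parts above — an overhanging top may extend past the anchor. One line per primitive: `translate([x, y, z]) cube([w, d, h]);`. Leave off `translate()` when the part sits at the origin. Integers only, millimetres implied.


translate([447, 471, 0]) cube([298, 304, 15]);
translate([447, 471, 15]) cube([298, 15, 97]);
translate([447, 760, 15]) cube([298, 15, 97]);
translate([447, 486, 15]) cube([15, 274, 97]);
translate([730, 486, 15]) cube([15, 274, 97]);


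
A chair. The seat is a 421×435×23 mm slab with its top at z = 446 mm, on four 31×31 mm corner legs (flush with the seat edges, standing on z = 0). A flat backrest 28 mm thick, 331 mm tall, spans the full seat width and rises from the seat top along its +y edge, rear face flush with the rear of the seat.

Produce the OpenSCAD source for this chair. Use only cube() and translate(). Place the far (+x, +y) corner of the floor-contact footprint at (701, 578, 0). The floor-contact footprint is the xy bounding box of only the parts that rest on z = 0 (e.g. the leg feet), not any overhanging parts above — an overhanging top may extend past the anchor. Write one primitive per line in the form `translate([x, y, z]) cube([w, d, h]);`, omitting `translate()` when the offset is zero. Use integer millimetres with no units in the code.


translate([280, 143, 423]) cube([421, 435, 23]);
translate([280, 143, 0]) cube([31, 31, 423]);
translate([670, 143, 0]) cube([31, 31, 423]);
translate([280, 547, 0]) cube([31, 31, 423]);
translate([670, 547, 0]) cube([31, 31, 423]);
translate([280, 550, 446]) cube([421, 28, 331]);


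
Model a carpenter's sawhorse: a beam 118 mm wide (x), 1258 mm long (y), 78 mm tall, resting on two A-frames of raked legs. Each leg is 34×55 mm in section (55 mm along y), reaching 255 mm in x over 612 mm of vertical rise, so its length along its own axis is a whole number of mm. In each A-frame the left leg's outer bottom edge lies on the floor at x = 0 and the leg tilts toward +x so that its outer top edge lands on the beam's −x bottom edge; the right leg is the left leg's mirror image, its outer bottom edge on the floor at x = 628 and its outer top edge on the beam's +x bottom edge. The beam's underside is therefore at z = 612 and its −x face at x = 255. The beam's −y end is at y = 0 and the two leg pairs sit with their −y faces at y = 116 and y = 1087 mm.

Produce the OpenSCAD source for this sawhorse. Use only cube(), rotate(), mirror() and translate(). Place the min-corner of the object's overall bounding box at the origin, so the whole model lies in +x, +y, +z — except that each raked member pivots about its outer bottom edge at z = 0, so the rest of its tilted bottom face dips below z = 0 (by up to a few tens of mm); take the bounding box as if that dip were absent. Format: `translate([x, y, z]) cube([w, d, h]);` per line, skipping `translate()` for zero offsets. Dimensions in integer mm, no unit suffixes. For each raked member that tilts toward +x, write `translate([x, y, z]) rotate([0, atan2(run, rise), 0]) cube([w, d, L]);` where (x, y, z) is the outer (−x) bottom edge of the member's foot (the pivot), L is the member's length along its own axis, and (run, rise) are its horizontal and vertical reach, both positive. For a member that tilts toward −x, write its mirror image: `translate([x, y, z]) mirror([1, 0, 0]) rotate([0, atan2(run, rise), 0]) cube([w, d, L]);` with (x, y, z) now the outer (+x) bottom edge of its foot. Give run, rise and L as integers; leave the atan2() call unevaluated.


translate([255, 0, 612]) cube([118, 1258, 78]);
translate([0, 116, 0]) rotate([0, atan2(255, 612), 0]) cube([34, 55, 663]);
translate([628, 116, 0]) mirror([1, 0, 0]) rotate([0, atan2(255, 612), 0]) cube([34, 55, 663]);
translate([0, 1087, 0]) rotate([0, atan2(255, 612), 0]) cube([34, 55, 663]);
translate([628, 1087, 0]) mirror([1, 0, 0]) rotate([0, atan2(255, 612), 0]) cube([34, 55, 663]);


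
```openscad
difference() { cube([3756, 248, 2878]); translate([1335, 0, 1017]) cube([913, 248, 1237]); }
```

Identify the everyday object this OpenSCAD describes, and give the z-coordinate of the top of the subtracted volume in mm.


A wall with a window opening. The window head height is 2254 mm.

A wall with a rectangular opening subtracted — a window. Sill at z = 1017, opening 1237 mm tall, so the head is at 1017 + 1237 = 2254 mm.


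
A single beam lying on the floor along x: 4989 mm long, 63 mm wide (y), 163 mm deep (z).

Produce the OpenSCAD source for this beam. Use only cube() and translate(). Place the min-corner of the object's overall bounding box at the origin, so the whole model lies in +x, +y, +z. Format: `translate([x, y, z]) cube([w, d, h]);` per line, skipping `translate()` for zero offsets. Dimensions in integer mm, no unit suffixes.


cube([4989, 63, 163]);


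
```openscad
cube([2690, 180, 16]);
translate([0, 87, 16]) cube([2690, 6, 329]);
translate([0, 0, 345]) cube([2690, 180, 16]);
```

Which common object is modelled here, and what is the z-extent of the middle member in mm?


An I-beam. The web height is 329 mm.

Two wide flanges with a thin centred web — an I-beam. Overall 361 mm minus two 16 mm flanges gives a web of 361 − 2·16 = 329 mm.


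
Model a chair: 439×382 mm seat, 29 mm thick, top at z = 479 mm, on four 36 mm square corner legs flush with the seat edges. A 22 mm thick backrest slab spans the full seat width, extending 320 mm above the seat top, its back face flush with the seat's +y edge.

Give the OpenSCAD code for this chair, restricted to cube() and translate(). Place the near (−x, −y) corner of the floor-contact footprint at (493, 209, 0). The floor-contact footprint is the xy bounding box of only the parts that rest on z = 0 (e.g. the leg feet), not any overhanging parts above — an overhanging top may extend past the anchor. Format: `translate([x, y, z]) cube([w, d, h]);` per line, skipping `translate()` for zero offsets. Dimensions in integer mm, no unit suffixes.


translate([493, 209, 450]) cube([439, 382, 29]);
translate([493, 209, 0]) cube([36, 36, 450]);
translate([896, 209, 0]) cube([36, 36, 450]);
translate([493, 555, 0]) cube([36, 36, 450]);
translate([896, 555, 0]) cube([36, 36, 450]);
translate([493, 569, 479]) cube([439, 22, 320]);


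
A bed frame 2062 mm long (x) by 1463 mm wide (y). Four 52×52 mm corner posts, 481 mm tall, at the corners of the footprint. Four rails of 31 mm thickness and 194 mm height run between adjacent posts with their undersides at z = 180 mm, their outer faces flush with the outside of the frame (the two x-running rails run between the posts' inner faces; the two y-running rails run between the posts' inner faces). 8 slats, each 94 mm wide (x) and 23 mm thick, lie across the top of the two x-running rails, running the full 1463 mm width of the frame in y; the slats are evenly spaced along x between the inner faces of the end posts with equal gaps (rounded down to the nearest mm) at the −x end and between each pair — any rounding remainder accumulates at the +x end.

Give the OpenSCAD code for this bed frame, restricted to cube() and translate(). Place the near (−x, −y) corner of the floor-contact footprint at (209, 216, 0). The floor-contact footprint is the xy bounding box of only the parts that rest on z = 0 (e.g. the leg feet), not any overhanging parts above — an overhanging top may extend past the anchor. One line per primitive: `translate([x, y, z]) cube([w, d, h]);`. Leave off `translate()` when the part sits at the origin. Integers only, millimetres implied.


translate([209, 216, 0]) cube([52, 52, 481]);
translate([209, 1627, 0]) cube([52, 52, 481]);
translate([2219, 216, 0]) cube([52, 52, 481]);
translate([2219, 1627, 0]) cube([52, 52, 481]);
translate([261, 216, 180]) cube([1958, 31, 194]);
translate([261, 1648, 180]) cube([1958, 31, 194]);
translate([209, 268, 180]) cube([31, 1359, 194]);
translate([2240, 268, 180]) cube([31, 1359, 194]);
translate([395, 216, 374]) cube([94, 1463, 23]);
translate([623, 216, 374]) cube([94, 1463, 23]);
translate([851, 216, 374]) cube([94, 1463, 23]);
translate([1079, 216, 374]) cube([94, 1463, 23]);
translate([1307, 216, 374]) cube([94, 1463, 23]);
translate([1535, 216, 374]) cube([94, 1463, 23]);
translate([1763, 216, 374]) cube([94, 1463, 23]);
translate([1991, 216, 374]) cube([94, 1463, 23]);


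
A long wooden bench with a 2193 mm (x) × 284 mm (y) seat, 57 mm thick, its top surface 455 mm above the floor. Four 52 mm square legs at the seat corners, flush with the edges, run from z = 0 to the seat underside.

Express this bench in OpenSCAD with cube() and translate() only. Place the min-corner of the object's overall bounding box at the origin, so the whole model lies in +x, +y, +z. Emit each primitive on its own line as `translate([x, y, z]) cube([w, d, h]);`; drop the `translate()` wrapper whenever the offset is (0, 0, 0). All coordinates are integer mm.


translate([0, 0, 398]) cube([2193, 284, 57]);
cube([52, 52, 398]);
translate([0, 232, 0]) cube([52, 52, 398]);
translate([2141, 0, 0]) cube([52, 52, 398]);
translate([2141, 232, 0]) cube([52, 52, 398]);


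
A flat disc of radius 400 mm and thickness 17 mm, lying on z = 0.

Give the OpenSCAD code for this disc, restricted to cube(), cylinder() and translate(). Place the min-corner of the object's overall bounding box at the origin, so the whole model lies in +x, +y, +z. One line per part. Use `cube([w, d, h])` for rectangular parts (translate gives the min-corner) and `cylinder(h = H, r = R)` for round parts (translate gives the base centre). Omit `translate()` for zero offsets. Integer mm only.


translate([400, 400, 0]) cylinder(h = 17, r = 400);


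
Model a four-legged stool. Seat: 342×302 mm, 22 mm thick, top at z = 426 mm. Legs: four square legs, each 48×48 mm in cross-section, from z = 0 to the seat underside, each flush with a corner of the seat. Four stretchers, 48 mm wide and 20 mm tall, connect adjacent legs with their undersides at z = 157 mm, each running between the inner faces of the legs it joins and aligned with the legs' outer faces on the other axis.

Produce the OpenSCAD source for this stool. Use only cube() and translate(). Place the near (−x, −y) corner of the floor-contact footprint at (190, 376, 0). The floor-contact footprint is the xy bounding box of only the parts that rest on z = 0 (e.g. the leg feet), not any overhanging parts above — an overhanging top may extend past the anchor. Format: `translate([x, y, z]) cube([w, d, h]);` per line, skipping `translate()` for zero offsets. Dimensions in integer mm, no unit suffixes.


// leg_h = 426 - 22 = 404
// stretcher span = 342 - 2*48 = 246
translate([190, 376, 404]) cube([342, 302, 22]);
translate([190, 376, 0]) cube([48, 48, 404]);
translate([484, 376, 0]) cube([48, 48, 404]);
translate([190, 630, 0]) cube([48, 48, 404]);
translate([484, 630, 0]) cube([48, 48, 404]);
translate([238, 376, 157]) cube([246, 48, 20]);
translate([238, 630, 157]) cube([246, 48, 20]);
translate([190, 424, 157]) cube([48, 206, 20]);
translate([484, 424, 157]) cube([48, 206, 20]);


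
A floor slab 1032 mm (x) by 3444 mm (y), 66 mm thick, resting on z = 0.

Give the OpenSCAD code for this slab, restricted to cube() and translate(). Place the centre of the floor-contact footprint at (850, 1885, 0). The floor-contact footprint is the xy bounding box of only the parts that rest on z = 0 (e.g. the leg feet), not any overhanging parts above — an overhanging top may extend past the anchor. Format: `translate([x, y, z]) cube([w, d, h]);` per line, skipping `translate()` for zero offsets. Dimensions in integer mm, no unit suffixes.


translate([334, 163, 0]) cube([1032, 3444, 66]);


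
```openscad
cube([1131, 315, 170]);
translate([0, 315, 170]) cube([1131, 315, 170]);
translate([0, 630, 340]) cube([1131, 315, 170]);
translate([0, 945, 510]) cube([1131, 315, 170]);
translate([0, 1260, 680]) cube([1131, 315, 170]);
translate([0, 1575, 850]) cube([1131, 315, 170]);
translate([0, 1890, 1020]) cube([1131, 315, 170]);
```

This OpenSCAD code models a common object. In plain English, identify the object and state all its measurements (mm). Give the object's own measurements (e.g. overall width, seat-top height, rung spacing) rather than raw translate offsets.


A straight staircase of 7 solid steps. Each step is 1131 mm wide (x), 315 mm deep (y, the going) and 170 mm tall (the rise). The first step rests on the floor; each subsequent step sits one going further in +y and one rise higher in +z, directly behind and above the previous step with no overlap.


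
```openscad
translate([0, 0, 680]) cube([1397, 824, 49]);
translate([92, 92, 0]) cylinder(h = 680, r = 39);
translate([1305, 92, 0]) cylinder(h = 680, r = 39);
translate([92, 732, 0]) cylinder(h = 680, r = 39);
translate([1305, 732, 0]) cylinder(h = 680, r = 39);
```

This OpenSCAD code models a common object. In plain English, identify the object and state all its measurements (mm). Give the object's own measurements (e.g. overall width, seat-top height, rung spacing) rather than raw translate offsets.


A rectangular dining table. The top is 1397×824×49 mm with its upper surface at z = 729 mm. It stands on four round legs of 78 mm diameter, each leg's bounding box inset 53 mm from the nearest pair of top edges, running from the floor to the underside of the top.


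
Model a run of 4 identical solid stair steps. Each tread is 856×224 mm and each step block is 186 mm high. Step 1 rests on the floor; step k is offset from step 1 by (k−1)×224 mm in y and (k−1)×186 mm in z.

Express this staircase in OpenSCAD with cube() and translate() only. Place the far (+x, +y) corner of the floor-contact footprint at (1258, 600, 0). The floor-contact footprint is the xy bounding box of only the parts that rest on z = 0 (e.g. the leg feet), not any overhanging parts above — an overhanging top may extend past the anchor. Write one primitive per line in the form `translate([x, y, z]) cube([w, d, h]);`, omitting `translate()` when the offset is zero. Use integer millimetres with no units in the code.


translate([402, 376, 0]) cube([856, 224, 186]);
translate([402, 600, 186]) cube([856, 224, 186]);
translate([402, 824, 372]) cube([856, 224, 186]);
translate([402, 1048, 558]) cube([856, 224, 186]);


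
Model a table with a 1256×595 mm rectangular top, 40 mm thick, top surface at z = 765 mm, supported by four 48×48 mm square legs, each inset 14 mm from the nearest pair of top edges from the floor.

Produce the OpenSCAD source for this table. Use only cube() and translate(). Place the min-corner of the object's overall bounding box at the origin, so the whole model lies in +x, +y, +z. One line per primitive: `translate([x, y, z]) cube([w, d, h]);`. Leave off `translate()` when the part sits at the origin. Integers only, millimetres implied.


translate([0, 0, 725]) cube([1256, 595, 40]);
translate([14, 14, 0]) cube([48, 48, 725]);
translate([1194, 14, 0]) cube([48, 48, 725]);
translate([14, 533, 0]) cube([48, 48, 725]);
translate([1194, 533, 0]) cube([48, 48, 725]);


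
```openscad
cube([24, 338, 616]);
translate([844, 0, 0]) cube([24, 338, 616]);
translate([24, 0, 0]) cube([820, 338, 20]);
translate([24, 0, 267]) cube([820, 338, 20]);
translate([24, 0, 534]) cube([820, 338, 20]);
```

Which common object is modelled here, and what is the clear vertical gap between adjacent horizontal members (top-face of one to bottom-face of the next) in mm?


A bookshelf. The clear shelf gap is 247 mm.

Two tall side panels with 3 horizontal boards between them — a bookshelf. The first two shelf undersides are at z = 0 and z = 267; with shelf thickness 20, the clear gap is 267 − 0 − 20 = 247 mm.


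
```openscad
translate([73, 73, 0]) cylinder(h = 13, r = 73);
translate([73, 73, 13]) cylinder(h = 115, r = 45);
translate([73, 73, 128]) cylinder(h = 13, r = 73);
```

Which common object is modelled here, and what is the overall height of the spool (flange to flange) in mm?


A spool. The overall height is 141 mm.

Three coaxial cylinders, large–small–large — a spool. Two 13 mm flanges and a 115 mm core give 13 + 115 + 13 = 141 mm.


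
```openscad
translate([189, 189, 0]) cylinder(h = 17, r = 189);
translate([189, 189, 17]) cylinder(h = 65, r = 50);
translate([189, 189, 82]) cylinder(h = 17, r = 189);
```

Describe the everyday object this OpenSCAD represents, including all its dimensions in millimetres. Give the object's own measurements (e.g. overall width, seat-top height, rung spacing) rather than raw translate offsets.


A spool: two coaxial disc flanges of radius 189 mm and thickness 17 mm, joined by a core cylinder of radius 50 mm and height 65 mm. The lower flange rests on z = 0 and the three cylinders share a vertical axis.
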